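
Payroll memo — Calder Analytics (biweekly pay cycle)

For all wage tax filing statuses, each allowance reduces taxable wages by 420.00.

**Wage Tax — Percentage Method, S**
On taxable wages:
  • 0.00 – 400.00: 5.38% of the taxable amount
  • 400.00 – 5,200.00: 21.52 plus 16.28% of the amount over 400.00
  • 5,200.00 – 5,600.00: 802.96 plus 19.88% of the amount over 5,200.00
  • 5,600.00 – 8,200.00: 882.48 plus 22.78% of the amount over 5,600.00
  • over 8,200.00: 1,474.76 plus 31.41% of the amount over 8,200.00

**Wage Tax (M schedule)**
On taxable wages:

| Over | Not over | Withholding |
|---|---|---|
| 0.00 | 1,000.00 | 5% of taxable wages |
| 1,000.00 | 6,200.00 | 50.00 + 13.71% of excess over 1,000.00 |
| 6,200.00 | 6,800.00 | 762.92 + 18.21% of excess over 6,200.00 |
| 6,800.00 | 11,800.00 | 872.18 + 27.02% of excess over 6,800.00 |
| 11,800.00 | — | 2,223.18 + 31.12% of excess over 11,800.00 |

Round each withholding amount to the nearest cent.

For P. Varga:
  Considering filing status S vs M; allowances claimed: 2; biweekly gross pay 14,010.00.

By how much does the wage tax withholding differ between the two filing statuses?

386.32

Wage Tax (S): taxable = 14,010.00 − 2×420.00 = 13,170.00
  1,474.76 + 31.41% × (13,170.00 − 8,200.00) = 1,474.76 + 31.41% × 4,970.00 = 3,035.84
Wage Tax (M): taxable = 14,010.00 − 2×420.00 = 13,170.00
  2,223.18 + 31.12% × (13,170.00 − 11,800.00) = 2,223.18 + 31.12% × 1,370.00 = 2,649.52
Difference: |3,035.84 − 2,649.52| = 386.32 (higher under S)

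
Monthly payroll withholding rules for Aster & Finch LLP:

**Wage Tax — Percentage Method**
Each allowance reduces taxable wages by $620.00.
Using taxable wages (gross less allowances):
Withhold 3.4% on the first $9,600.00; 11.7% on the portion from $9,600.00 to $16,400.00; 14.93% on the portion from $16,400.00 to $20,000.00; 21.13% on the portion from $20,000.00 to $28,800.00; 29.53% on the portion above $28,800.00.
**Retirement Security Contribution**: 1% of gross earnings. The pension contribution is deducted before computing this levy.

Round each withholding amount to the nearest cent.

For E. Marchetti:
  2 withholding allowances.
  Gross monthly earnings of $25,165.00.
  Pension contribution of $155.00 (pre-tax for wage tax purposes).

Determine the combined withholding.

$2,706.18

Wage Tax: taxable = $25,165.00 − $155.00 − 2×$620.00 = $23,770.00
  $1,659.48 + 21.13% × ($23,770.00 − $20,000.00) = $1,659.48 + 21.13% × $3,770.00 = $2,456.08
Retirement Security Contribution: 1% × $25,010.00 = $250.10
Total: $2,456.08 + $250.10 = $2,706.18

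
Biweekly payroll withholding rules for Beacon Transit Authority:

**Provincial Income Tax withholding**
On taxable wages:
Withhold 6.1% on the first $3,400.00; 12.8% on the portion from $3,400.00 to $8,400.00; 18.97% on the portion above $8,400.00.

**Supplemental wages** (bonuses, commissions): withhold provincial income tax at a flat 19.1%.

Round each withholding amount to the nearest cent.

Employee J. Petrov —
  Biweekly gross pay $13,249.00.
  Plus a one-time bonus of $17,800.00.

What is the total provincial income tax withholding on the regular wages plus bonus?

$5,167.06

Provincial Income Tax: taxable = $13,249.00
  $847.40 + 18.97% × ($13,249.00 − $8,400.00) = $847.40 + 18.97% × $4,849.00 = $1,767.26
Supplemental (19.1% flat on bonus): 19.1% × $17,800.00 = $3,399.80
Total provincial income tax: $1,767.26 + $3,399.80 = $5,167.06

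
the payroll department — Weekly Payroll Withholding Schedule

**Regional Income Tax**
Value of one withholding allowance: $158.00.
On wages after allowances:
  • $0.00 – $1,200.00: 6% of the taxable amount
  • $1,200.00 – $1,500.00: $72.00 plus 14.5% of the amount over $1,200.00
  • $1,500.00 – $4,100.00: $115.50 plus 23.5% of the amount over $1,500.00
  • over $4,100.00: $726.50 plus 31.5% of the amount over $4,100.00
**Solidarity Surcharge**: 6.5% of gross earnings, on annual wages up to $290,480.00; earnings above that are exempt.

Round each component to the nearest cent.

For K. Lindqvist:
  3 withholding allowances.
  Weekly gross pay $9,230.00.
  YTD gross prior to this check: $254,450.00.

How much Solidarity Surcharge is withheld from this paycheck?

Solidarity Surcharge: 6.5% × $9,230.00 = $599.95

$599.95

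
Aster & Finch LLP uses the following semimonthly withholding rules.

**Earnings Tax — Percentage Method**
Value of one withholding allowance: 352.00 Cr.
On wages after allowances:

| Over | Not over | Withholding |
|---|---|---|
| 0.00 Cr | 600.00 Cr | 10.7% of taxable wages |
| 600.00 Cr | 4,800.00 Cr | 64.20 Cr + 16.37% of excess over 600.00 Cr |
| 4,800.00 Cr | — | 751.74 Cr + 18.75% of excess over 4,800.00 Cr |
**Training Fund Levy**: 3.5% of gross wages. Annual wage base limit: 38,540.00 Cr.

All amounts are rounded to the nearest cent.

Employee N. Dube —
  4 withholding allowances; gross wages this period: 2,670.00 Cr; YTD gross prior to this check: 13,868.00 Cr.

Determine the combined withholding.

Earnings Tax: taxable = 2,670.00 Cr − 4×352.00 Cr = 1,262.00 Cr
  64.20 Cr + 16.37% × (1,262.00 Cr − 600.00 Cr) = 64.20 Cr + 16.37% × 662.00 Cr = 172.57 Cr
Training Fund Levy: 3.5% × 2,670.00 Cr = 93.45 Cr
Total: 172.57 Cr + 93.45 Cr = 266.02 Cr

266.02 Cr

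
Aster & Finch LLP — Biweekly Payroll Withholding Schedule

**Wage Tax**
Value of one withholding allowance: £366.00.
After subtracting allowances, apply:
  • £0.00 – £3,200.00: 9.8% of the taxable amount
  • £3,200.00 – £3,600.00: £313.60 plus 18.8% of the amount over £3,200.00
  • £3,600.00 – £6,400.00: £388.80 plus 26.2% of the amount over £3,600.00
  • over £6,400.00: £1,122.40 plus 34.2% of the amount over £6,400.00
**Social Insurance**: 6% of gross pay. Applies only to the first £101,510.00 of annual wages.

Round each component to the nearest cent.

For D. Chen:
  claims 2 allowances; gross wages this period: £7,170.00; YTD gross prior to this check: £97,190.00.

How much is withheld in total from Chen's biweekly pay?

Wage Tax: taxable = £7,170.00 − 2×£366.00 = £6,438.00
  £1,122.40 + 34.2% × (£6,438.00 − £6,400.00) = £1,122.40 + 34.2% × £38.00 = £1,135.40
Social Insurance: cap £101,510.00 − YTD £97,190.00 = £4,320.00 subject; 6% × £4,320.00 = £259.20
Total: £1,135.40 + £259.20 = £1,394.60

£1,394.60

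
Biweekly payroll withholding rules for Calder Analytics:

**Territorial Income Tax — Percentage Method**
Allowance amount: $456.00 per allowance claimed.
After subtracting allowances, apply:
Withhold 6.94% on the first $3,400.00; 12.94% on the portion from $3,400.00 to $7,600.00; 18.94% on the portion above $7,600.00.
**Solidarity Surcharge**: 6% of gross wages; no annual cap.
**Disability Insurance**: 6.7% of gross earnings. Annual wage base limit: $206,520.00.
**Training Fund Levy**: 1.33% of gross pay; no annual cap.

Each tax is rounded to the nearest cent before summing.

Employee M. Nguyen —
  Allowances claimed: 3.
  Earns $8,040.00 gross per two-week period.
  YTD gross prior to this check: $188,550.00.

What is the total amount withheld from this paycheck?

$1,787.37

Territorial Income Tax: taxable = $8,040.00 − 3×$456.00 = $6,672.00
  $235.96 + 12.94% × ($6,672.00 − $3,400.00) = $235.96 + 12.94% × $3,272.00 = $659.36
Solidarity Surcharge: 6% × $8,040.00 = $482.40
Disability Insurance: 6.7% × $8,040.00 = $538.68
Training Fund Levy: 1.33% × $8,040.00 = $106.93
Total: $659.36 + $482.40 + $538.68 + $106.93 = $1,787.37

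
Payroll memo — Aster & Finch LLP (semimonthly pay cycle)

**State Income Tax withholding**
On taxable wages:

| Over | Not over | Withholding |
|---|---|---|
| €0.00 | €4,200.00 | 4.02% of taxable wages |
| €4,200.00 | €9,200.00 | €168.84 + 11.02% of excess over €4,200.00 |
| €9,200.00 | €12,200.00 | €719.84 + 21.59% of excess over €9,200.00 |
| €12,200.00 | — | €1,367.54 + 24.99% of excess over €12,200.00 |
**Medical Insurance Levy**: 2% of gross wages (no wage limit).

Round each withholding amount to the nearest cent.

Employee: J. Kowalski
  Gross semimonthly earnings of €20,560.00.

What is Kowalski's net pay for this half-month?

State Income Tax: taxable = €20,560.00
  €1,367.54 + 24.99% × (€20,560.00 − €12,200.00) = €1,367.54 + 24.99% × €8,360.00 = €3,456.70
Medical Insurance Levy: 2% × €20,560.00 = €411.20
Total withheld: €3,456.70 + €411.20 = €3,867.90
Net pay: €20,560.00 − €3,867.90 = €16,692.10

€16,692.10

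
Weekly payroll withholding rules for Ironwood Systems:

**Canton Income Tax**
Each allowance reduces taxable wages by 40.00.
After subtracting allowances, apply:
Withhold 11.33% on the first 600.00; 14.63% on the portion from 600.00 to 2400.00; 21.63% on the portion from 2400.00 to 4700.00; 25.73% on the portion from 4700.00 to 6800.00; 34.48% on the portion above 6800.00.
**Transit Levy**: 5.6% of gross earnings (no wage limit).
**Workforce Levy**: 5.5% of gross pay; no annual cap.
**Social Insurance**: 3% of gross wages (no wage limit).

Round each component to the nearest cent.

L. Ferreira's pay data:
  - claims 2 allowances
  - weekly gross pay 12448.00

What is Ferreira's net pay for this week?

7403.84

Canton Income Tax: taxable = 12448.00 − 2×40.00 = 12368.00
  1369.14 + 34.48% × (12368.00 − 6800.00) = 1369.14 + 34.48% × 5568.00 = 3288.99
Transit Levy: 5.6% × 12448.00 = 697.09
Workforce Levy: 5.5% × 12448.00 = 684.64
Social Insurance: 3% × 12448.00 = 373.44
Total withheld: 3288.99 + 697.09 + 684.64 + 373.44 = 5044.16
Net pay: 12448.00 − 5044.16 = 7403.84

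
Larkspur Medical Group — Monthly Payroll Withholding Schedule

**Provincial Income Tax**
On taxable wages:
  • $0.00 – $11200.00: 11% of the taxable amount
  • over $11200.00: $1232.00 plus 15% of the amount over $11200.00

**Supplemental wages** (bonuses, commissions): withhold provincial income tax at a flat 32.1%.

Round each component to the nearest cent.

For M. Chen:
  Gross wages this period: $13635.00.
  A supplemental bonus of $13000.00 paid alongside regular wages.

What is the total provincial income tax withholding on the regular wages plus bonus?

$5770.25

Provincial Income Tax: taxable = $13635.00
  $1232.00 + 15% × ($13635.00 − $11200.00) = $1232.00 + 15% × $2435.00 = $1597.25
Supplemental (32.1% flat on bonus): 32.1% × $13000.00 = $4173.00
Total provincial income tax: $1597.25 + $4173.00 = $5770.25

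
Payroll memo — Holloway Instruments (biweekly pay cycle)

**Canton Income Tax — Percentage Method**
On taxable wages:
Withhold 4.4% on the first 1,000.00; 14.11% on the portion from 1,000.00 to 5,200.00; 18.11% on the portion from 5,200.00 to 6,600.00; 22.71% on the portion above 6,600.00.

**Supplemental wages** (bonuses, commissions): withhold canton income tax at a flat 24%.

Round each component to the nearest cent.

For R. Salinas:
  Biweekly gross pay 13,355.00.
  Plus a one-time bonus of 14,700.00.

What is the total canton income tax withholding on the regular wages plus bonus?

5,952.22

Canton Income Tax: taxable = 13,355.00
  890.16 + 22.71% × (13,355.00 − 6,600.00) = 890.16 + 22.71% × 6,755.00 = 2,424.22
Supplemental (24% flat on bonus): 24% × 14,700.00 = 3,528.00
Total canton income tax: 2,424.22 + 3,528.00 = 5,952.22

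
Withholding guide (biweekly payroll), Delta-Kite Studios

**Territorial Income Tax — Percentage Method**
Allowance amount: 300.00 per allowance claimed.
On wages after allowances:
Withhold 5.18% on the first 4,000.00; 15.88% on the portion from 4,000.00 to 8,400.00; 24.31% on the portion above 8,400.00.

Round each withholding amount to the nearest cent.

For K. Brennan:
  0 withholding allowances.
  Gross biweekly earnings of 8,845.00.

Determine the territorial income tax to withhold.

1,014.10

Territorial Income Tax: taxable = 8,845.00
  905.92 + 24.31% × (8,845.00 − 8,400.00) = 905.92 + 24.31% × 445.00 = 1,014.10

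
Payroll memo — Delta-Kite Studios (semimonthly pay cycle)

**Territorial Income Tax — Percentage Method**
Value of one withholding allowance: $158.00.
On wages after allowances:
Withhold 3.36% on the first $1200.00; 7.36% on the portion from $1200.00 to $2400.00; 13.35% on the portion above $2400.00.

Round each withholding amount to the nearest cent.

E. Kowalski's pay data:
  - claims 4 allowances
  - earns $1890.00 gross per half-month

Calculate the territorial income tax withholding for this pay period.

$44.59

Territorial Income Tax: taxable = $1890.00 − 4×$158.00 = $1258.00
  $40.32 + 7.36% × ($1258.00 − $1200.00) = $40.32 + 7.36% × $58.00 = $44.59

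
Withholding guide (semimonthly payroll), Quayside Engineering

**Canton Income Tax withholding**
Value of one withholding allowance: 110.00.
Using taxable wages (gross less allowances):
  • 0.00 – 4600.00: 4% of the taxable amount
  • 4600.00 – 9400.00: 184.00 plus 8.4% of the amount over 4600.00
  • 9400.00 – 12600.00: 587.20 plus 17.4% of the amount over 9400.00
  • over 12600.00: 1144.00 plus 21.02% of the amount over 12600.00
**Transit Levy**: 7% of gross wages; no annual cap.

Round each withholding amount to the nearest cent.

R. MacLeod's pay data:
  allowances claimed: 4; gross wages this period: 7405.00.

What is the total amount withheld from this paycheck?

Canton Income Tax: taxable = 7405.00 − 4×110.00 = 6965.00
  184.00 + 8.4% × (6965.00 − 4600.00) = 184.00 + 8.4% × 2365.00 = 382.66
Transit Levy: 7% × 7405.00 = 518.35
Total: 382.66 + 518.35 = 901.01

901.01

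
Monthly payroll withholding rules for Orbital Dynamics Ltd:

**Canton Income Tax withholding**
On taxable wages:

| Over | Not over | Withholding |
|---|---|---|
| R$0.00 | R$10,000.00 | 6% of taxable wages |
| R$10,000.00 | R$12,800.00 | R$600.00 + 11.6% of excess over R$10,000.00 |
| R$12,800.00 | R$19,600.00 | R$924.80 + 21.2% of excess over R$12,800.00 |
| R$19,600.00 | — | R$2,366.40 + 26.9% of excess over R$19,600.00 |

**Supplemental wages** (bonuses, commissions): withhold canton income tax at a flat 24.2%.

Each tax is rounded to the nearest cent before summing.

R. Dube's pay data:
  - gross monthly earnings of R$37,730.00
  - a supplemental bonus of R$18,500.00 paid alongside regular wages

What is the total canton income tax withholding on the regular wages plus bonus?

Canton Income Tax: taxable = R$37,730.00
  R$2,366.40 + 26.9% × (R$37,730.00 − R$19,600.00) = R$2,366.40 + 26.9% × R$18,130.00 = R$7,243.37
Supplemental (24.2% flat on bonus): 24.2% × R$18,500.00 = R$4,477.00
Total canton income tax: R$7,243.37 + R$4,477.00 = R$11,720.37

R$11,720.37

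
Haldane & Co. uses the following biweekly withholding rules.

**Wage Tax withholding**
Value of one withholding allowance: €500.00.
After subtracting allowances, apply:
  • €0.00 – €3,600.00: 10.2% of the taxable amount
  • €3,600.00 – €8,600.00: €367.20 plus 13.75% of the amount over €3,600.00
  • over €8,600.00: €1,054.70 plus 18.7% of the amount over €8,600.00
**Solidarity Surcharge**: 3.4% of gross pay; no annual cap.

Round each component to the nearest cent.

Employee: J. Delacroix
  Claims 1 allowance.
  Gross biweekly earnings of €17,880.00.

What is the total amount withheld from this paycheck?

€3,304.48

Wage Tax: taxable = €17,880.00 − 1×€500.00 = €17,380.00
  €1,054.70 + 18.7% × (€17,380.00 − €8,600.00) = €1,054.70 + 18.7% × €8,780.00 = €2,696.56
Solidarity Surcharge: 3.4% × €17,880.00 = €607.92
Total: €2,696.56 + €607.92 = €3,304.48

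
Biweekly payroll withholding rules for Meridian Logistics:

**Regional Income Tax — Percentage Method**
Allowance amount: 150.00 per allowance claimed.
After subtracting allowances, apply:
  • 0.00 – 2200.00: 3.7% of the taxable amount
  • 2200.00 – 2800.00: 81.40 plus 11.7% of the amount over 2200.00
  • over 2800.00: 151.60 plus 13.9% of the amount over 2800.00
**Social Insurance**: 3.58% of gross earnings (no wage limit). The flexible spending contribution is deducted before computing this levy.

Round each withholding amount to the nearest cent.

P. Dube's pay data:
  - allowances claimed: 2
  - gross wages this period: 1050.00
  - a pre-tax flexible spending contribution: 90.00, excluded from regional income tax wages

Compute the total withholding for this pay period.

Regional Income Tax: taxable = 1050.00 − 90.00 − 2×150.00 = 660.00
  3.7% × 660.00 = 24.42
Social Insurance: 3.58% × 960.00 = 34.37
Total: 24.42 + 34.37 = 58.79

58.79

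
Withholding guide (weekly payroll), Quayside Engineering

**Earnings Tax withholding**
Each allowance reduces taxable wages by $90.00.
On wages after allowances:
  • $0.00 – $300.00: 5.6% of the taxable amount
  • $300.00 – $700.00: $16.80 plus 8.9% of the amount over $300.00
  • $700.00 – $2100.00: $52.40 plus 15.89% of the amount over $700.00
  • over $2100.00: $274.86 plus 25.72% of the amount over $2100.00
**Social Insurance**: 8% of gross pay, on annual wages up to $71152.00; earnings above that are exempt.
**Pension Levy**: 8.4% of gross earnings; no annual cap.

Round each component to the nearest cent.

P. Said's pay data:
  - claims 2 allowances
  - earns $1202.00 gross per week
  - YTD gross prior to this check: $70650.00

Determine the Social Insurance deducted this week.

Social Insurance: cap $71152.00 − YTD $70650.00 = $502.00 subject; 8% × $502.00 = $40.16

$40.16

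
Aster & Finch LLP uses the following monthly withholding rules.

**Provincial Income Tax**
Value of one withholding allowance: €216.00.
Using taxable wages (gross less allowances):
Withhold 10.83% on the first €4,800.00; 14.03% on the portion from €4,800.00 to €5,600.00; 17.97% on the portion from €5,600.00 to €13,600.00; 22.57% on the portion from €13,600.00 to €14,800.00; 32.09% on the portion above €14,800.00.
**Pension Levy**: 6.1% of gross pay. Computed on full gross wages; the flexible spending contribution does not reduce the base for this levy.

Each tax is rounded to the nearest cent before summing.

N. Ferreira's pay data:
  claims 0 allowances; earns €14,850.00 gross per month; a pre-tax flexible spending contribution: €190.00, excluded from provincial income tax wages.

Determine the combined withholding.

Provincial Income Tax: taxable = €14,850.00 − €190.00 = €14,660.00
  €2,069.68 + 22.57% × (€14,660.00 − €13,600.00) = €2,069.68 + 22.57% × €1,060.00 = €2,308.92
Pension Levy: 6.1% × €14,850.00 = €905.85
Total: €2,308.92 + €905.85 = €3,214.77

€3,214.77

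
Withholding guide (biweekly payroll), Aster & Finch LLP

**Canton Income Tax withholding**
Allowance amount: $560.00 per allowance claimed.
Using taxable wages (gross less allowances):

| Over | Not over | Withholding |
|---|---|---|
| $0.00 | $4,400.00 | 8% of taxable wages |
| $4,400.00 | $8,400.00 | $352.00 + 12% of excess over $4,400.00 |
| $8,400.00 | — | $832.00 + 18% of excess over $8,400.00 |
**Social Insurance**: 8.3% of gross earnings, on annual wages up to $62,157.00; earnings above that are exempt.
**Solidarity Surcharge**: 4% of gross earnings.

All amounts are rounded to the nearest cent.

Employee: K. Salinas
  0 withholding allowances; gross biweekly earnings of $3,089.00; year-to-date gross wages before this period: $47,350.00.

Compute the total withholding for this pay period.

Canton Income Tax: taxable = $3,089.00
  8% × $3,089.00 = $247.12
Social Insurance: 8.3% × $3,089.00 = $256.39
Solidarity Surcharge: 4% × $3,089.00 = $123.56
Total: $247.12 + $256.39 + $123.56 = $627.07

$627.07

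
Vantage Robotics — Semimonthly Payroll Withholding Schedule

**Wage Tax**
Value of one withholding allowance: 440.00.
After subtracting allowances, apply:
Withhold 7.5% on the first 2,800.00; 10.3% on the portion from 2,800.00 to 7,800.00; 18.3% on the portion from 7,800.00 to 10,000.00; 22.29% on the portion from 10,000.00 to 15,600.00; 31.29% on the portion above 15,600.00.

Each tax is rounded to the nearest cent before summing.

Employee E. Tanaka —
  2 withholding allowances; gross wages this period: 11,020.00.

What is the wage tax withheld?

1,158.81

Wage Tax: taxable = 11,020.00 − 2×440.00 = 10,140.00
  1,127.60 + 22.29% × (10,140.00 − 10,000.00) = 1,127.60 + 22.29% × 140.00 = 1,158.81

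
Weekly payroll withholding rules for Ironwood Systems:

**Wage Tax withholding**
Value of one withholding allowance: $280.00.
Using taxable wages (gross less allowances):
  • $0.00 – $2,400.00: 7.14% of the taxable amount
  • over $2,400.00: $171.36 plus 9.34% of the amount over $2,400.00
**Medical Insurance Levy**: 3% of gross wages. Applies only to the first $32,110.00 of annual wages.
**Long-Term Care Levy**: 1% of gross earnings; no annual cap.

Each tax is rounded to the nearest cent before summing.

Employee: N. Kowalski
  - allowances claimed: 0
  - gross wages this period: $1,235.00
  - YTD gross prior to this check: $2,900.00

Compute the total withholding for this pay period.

$137.58

Wage Tax: taxable = $1,235.00
  7.14% × $1,235.00 = $88.18
Medical Insurance Levy: 3% × $1,235.00 = $37.05
Long-Term Care Levy: 1% × $1,235.00 = $12.35
Total: $88.18 + $37.05 + $12.35 = $137.58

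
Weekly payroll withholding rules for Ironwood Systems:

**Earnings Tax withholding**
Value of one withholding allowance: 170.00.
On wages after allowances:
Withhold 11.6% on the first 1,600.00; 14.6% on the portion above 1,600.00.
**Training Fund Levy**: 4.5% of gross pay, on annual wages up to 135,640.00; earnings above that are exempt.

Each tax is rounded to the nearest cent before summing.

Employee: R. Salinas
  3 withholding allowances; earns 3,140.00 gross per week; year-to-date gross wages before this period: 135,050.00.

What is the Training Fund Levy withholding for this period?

26.55

Training Fund Levy: cap 135,640.00 − YTD 135,050.00 = 590.00 subject; 4.5% × 590.00 = 26.55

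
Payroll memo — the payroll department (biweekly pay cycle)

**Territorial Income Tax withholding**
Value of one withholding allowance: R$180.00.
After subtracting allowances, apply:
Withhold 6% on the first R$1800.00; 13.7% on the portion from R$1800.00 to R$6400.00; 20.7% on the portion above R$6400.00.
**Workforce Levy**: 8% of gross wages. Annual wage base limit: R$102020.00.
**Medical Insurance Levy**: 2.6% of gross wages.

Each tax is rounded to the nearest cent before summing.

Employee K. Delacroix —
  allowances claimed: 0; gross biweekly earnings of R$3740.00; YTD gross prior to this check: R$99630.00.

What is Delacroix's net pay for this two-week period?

R$3077.78

Territorial Income Tax: taxable = R$3740.00
  R$108.00 + 13.7% × (R$3740.00 − R$1800.00) = R$108.00 + 13.7% × R$1940.00 = R$373.78
Workforce Levy: cap R$102020.00 − YTD R$99630.00 = R$2390.00 subject; 8% × R$2390.00 = R$191.20
Medical Insurance Levy: 2.6% × R$3740.00 = R$97.24
Total withheld: R$373.78 + R$191.20 + R$97.24 = R$662.22
Net pay: R$3740.00 − R$662.22 = R$3077.78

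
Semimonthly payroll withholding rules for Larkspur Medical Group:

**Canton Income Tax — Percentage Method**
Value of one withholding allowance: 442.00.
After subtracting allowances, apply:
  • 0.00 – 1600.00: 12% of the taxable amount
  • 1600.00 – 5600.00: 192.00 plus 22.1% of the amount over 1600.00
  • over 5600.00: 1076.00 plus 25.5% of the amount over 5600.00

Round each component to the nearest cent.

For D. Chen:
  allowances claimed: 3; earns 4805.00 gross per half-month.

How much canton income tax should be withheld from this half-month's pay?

607.26

Canton Income Tax: taxable = 4805.00 − 3×442.00 = 3479.00
  192.00 + 22.1% × (3479.00 − 1600.00) = 192.00 + 22.1% × 1879.00 = 607.26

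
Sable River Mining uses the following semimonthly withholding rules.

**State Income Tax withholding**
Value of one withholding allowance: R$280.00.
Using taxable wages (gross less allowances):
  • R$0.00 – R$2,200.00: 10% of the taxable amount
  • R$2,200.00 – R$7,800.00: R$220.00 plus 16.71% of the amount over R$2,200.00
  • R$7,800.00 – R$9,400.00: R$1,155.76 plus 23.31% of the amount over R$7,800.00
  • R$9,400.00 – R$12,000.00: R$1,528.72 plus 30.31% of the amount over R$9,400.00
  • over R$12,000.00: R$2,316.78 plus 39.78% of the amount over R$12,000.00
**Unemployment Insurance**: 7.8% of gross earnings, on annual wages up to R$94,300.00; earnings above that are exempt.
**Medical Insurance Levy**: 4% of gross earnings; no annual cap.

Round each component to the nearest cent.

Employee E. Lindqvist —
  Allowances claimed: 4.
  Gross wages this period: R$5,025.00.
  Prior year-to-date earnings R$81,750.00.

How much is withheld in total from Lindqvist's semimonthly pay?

R$1,097.86

State Income Tax: taxable = R$5,025.00 − 4×R$280.00 = R$3,905.00
  R$220.00 + 16.71% × (R$3,905.00 − R$2,200.00) = R$220.00 + 16.71% × R$1,705.00 = R$504.91
Unemployment Insurance: 7.8% × R$5,025.00 = R$391.95
Medical Insurance Levy: 4% × R$5,025.00 = R$201.00
Total: R$504.91 + R$391.95 + R$201.00 = R$1,097.86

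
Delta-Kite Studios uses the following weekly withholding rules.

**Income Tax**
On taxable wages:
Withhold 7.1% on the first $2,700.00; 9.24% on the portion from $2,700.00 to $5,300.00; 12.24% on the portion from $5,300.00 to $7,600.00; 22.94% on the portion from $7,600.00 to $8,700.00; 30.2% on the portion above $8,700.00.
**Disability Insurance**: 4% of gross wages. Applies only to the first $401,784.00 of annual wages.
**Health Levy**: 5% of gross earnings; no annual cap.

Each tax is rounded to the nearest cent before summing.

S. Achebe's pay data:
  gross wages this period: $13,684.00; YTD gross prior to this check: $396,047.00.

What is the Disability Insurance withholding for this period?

$229.48

Disability Insurance: cap $401,784.00 − YTD $396,047.00 = $5,737.00 subject; 4% × $5,737.00 = $229.48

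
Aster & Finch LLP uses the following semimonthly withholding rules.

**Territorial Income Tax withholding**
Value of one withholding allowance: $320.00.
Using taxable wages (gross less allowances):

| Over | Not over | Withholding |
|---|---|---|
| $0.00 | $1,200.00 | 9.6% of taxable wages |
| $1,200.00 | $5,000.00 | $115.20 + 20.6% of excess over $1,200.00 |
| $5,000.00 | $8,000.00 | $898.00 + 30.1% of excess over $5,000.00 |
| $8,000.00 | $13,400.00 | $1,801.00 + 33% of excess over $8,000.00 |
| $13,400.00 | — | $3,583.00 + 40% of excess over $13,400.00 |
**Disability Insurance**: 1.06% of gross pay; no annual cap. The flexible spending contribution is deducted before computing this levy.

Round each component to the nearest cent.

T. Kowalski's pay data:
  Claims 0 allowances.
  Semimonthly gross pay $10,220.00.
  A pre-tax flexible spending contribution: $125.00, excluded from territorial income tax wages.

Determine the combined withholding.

Territorial Income Tax: taxable = $10,220.00 − $125.00 = $10,095.00
  $1,801.00 + 33% × ($10,095.00 − $8,000.00) = $1,801.00 + 33% × $2,095.00 = $2,492.35
Disability Insurance: 1.06% × $10,095.00 = $107.01
Total: $2,492.35 + $107.01 = $2,599.36

$2,599.36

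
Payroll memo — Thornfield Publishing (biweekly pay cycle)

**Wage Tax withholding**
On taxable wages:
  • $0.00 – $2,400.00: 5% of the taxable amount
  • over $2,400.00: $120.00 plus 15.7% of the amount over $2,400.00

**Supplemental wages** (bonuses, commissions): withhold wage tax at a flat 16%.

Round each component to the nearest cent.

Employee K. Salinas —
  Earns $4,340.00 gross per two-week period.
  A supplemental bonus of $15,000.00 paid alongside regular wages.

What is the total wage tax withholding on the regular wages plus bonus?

$2,824.58

Wage Tax: taxable = $4,340.00
  $120.00 + 15.7% × ($4,340.00 − $2,400.00) = $120.00 + 15.7% × $1,940.00 = $424.58
Supplemental (16% flat on bonus): 16% × $15,000.00 = $2,400.00
Total wage tax: $424.58 + $2,400.00 = $2,824.58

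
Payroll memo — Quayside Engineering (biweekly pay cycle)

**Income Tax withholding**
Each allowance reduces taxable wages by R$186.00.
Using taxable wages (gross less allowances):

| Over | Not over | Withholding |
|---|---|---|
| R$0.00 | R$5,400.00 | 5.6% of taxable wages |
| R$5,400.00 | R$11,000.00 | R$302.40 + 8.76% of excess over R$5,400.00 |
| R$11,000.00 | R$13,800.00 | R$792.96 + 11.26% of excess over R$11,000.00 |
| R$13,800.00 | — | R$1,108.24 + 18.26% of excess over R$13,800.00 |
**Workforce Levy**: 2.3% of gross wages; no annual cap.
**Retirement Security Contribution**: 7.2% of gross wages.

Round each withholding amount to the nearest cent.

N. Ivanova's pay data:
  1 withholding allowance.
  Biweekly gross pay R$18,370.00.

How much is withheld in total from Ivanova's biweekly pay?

R$3,653.91

Income Tax: taxable = R$18,370.00 − 1×R$186.00 = R$18,184.00
  R$1,108.24 + 18.26% × (R$18,184.00 − R$13,800.00) = R$1,108.24 + 18.26% × R$4,384.00 = R$1,908.76
Workforce Levy: 2.3% × R$18,370.00 = R$422.51
Retirement Security Contribution: 7.2% × R$18,370.00 = R$1,322.64
Total: R$1,908.76 + R$422.51 + R$1,322.64 = R$3,653.91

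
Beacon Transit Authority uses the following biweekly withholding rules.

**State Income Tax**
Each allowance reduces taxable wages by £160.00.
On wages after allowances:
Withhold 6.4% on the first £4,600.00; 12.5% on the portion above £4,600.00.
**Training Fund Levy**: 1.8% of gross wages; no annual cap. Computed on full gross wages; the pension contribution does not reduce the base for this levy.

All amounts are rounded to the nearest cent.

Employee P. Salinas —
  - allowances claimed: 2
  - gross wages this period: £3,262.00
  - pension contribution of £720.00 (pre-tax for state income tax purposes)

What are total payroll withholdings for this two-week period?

State Income Tax: taxable = £3,262.00 − £720.00 − 2×£160.00 = £2,222.00
  6.4% × £2,222.00 = £142.21
Training Fund Levy: 1.8% × £3,262.00 = £58.72
Total: £142.21 + £58.72 = £200.93

£200.93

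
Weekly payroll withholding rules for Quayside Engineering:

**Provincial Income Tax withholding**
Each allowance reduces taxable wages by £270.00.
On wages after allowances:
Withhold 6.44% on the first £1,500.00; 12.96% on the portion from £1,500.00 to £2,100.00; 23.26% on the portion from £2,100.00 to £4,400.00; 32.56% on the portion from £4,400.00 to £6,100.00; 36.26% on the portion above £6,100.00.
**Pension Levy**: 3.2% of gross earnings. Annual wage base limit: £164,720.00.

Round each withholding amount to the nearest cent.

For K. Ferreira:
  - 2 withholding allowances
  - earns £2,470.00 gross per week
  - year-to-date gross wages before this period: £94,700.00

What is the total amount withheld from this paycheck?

Provincial Income Tax: taxable = £2,470.00 − 2×£270.00 = £1,930.00
  £96.60 + 12.96% × (£1,930.00 − £1,500.00) = £96.60 + 12.96% × £430.00 = £152.33
Pension Levy: 3.2% × £2,470.00 = £79.04
Total: £152.33 + £79.04 = £231.37

£231.37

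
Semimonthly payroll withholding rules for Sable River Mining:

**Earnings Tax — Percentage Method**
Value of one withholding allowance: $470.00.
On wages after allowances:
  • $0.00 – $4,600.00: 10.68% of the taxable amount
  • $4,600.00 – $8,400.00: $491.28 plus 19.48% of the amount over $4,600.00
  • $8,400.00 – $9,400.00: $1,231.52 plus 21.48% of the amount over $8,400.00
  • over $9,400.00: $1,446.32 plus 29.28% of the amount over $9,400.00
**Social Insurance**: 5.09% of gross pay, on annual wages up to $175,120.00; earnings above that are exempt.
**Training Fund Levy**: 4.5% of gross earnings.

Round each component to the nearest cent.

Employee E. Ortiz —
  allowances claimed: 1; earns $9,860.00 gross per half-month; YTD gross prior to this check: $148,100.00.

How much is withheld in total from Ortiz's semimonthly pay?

Earnings Tax: taxable = $9,860.00 − 1×$470.00 = $9,390.00
  $1,231.52 + 21.48% × ($9,390.00 − $8,400.00) = $1,231.52 + 21.48% × $990.00 = $1,444.17
Social Insurance: 5.09% × $9,860.00 = $501.87
Training Fund Levy: 4.5% × $9,860.00 = $443.70
Total: $1,444.17 + $501.87 + $443.70 = $2,389.74

$2,389.74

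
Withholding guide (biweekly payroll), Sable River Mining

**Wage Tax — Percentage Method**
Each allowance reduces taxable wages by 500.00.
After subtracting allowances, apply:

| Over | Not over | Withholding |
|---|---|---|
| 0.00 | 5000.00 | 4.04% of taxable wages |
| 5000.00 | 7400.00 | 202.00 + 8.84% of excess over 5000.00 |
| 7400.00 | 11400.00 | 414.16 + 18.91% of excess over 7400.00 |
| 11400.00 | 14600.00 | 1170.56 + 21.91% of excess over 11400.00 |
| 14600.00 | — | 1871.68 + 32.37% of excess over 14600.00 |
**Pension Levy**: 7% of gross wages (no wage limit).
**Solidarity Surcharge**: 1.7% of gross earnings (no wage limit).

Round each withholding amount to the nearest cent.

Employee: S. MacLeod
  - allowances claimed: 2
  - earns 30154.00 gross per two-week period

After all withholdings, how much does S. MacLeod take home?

Wage Tax: taxable = 30154.00 − 2×500.00 = 29154.00
  1871.68 + 32.37% × (29154.00 − 14600.00) = 1871.68 + 32.37% × 14554.00 = 6582.81
Pension Levy: 7% × 30154.00 = 2110.78
Solidarity Surcharge: 1.7% × 30154.00 = 512.62
Total withheld: 6582.81 + 2110.78 + 512.62 = 9206.21
Net pay: 30154.00 − 9206.21 = 20947.79

20947.79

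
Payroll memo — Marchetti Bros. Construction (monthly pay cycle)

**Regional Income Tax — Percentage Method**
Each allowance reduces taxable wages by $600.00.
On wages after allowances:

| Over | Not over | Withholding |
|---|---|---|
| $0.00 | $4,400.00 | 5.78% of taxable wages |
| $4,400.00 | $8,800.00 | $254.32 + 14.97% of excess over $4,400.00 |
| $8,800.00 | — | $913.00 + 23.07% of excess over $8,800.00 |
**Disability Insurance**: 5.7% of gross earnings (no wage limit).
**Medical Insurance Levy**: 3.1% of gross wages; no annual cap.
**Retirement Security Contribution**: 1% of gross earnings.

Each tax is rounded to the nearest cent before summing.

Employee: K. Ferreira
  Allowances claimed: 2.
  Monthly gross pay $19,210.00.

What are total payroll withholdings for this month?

$4,920.33

Regional Income Tax: taxable = $19,210.00 − 2×$600.00 = $18,010.00
  $913.00 + 23.07% × ($18,010.00 − $8,800.00) = $913.00 + 23.07% × $9,210.00 = $3,037.75
Disability Insurance: 5.7% × $19,210.00 = $1,094.97
Medical Insurance Levy: 3.1% × $19,210.00 = $595.51
Retirement Security Contribution: 1% × $19,210.00 = $192.10
Total: $3,037.75 + $1,094.97 + $595.51 + $192.10 = $4,920.33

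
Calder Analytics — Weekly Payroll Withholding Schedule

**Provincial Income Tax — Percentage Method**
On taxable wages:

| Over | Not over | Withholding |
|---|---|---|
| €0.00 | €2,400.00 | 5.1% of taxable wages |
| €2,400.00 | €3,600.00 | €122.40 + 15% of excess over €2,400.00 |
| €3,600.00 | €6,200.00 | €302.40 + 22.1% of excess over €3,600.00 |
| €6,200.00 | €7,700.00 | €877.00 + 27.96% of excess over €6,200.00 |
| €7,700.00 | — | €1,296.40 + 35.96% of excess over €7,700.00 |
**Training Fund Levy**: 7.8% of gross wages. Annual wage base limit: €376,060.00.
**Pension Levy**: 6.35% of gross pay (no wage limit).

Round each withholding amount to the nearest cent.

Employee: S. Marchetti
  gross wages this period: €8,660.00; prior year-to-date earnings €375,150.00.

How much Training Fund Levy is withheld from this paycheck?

€70.98

Training Fund Levy: cap €376,060.00 − YTD €375,150.00 = €910.00 subject; 7.8% × €910.00 = €70.98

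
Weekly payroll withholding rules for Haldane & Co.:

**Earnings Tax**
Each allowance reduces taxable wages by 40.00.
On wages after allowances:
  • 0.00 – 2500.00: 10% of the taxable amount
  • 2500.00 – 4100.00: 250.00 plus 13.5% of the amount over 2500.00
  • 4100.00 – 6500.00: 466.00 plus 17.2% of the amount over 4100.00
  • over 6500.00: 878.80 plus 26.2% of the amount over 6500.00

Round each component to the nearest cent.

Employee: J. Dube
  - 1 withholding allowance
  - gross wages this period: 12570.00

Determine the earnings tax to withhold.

2458.66

Earnings Tax: taxable = 12570.00 − 1×40.00 = 12530.00
  878.80 + 26.2% × (12530.00 − 6500.00) = 878.80 + 26.2% × 6030.00 = 2458.66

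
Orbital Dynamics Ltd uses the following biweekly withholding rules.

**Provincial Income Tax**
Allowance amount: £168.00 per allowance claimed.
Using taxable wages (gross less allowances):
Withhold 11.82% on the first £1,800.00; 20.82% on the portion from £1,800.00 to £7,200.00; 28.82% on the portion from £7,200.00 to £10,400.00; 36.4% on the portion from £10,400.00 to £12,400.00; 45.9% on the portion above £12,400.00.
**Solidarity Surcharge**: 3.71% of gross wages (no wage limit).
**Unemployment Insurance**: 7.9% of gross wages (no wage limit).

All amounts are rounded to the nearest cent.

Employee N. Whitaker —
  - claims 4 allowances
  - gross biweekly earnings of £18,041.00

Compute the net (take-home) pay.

£10,678.39

Provincial Income Tax: taxable = £18,041.00 − 4×£168.00 = £17,369.00
  £2,987.28 + 45.9% × (£17,369.00 − £12,400.00) = £2,987.28 + 45.9% × £4,969.00 = £5,268.05
Solidarity Surcharge: 3.71% × £18,041.00 = £669.32
Unemployment Insurance: 7.9% × £18,041.00 = £1,425.24
Total withheld: £5,268.05 + £669.32 + £1,425.24 = £7,362.61
Net pay: £18,041.00 − £7,362.61 = £10,678.39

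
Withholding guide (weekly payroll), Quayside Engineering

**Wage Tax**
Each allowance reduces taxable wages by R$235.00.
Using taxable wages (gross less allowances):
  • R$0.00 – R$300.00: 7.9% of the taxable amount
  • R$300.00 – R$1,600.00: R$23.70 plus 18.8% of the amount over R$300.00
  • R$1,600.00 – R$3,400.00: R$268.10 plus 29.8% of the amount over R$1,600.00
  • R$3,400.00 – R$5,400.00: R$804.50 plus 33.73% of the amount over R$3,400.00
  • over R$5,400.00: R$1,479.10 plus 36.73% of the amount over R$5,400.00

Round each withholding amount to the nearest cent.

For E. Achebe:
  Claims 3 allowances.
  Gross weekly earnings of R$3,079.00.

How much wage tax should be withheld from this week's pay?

Wage Tax: taxable = R$3,079.00 − 3×R$235.00 = R$2,374.00
  R$268.10 + 29.8% × (R$2,374.00 − R$1,600.00) = R$268.10 + 29.8% × R$774.00 = R$498.75

R$498.75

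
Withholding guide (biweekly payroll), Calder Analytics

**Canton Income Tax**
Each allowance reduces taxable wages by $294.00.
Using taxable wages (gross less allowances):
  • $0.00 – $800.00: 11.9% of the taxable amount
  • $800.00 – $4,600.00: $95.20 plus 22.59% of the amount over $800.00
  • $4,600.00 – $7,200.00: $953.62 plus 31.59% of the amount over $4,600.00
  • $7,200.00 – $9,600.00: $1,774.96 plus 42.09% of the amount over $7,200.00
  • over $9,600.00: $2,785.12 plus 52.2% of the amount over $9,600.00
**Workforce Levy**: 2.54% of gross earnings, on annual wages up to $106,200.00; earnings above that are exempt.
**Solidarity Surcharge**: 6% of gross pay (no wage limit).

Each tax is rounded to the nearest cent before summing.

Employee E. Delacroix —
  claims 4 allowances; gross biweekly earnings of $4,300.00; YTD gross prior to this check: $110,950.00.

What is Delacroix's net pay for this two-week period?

Canton Income Tax: taxable = $4,300.00 − 4×$294.00 = $3,124.00
  $95.20 + 22.59% × ($3,124.00 − $800.00) = $95.20 + 22.59% × $2,324.00 = $620.19
Workforce Levy: YTD $110,950.00 ≥ cap $106,200.00 → $0.00
Solidarity Surcharge: 6% × $4,300.00 = $258.00
Total withheld: $620.19 + $0.00 + $258.00 = $878.19
Net pay: $4,300.00 − $878.19 = $3,421.81

$3,421.81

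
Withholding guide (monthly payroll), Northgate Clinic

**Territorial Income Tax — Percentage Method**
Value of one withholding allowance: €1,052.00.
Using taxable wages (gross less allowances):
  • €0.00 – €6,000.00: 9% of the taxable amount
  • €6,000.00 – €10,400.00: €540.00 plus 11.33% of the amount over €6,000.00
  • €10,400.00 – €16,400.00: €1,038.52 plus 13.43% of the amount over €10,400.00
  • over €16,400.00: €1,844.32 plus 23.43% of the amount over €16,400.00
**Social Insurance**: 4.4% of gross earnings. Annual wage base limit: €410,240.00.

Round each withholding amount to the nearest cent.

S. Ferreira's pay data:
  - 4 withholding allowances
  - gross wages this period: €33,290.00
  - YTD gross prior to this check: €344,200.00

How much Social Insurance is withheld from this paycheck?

Social Insurance: 4.4% × €33,290.00 = €1,464.76

€1,464.76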